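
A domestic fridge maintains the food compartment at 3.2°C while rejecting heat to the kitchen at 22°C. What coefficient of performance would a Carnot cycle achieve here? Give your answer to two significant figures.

In absolute terms T_C = 276.35 K and T_H = 295.15 K, so ΔT = 18.80 K.
For a reversible cycle, COP_Carnot = T_C/ΔT = 276.35/18.80 = 14.70.

15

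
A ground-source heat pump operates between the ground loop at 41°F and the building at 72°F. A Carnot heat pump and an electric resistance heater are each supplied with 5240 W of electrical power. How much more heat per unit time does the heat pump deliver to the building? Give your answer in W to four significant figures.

In absolute terms T_C = 278.15 K and T_H = 295.37 K, so ΔT = 17.22 K.
COP_Carnot = T_H/ΔT = 295.37/17.22 = 17.15.
The heat pump delivers Q̇_H = COP × Ẇ = 89870 W; the resistance heater delivers Ẇ = 5240 W.
Extra = (COP − 1)·Ẇ = 84630 W.

84630 W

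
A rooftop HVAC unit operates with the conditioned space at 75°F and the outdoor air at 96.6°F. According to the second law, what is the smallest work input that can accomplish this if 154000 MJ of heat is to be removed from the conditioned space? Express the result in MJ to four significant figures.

In absolute terms T_C = 297.04 K and T_H = 309.04 K, so ΔT = 12.00 K.
The reversible limit is COP_R = T_C/ΔT = 24.75, so W_min = Q_C/COP = Q_C·ΔT/T_C.
W_min = 154000 × 12.00/297.04 = 6221 MJ.

6221 MJ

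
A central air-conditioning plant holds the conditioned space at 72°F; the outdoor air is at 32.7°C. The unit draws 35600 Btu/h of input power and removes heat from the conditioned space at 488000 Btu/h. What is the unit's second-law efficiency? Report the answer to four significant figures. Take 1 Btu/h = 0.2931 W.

0.4863

COP_actual = Q̇_C/Ẇ = 488000/35600 = 13.71.
In absolute terms T_C = 295.37 K and T_H = 305.85 K, so ΔT = 10.48 K.
COP_Carnot = T_C/ΔT = 295.37/10.48 = 28.19.
η_II = COP_actual/COP_Carnot = 13.71/28.19 = 0.4863.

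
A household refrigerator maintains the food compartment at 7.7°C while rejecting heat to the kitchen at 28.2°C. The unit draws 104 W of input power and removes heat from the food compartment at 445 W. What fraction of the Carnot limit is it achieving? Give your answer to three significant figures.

0.312

COP_actual = Q̇_C/Ẇ = 445.0/104.0 = 4.279.
In absolute terms T_C = 280.85 K and T_H = 301.35 K, so ΔT = 20.50 K.
COP_Carnot = T_C/ΔT = 280.85/20.50 = 13.70.
η_II = COP_actual/COP_Carnot = 4.279/13.70 = 0.3123.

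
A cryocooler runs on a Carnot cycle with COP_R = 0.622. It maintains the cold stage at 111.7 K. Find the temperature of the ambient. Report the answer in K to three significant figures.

291 K

COP_R = T_C/(T_H − T_C) gives T_H − T_C = T_C/COP.
With T_C = 111.70 K, T_H = 111.70 × (1 + 1/0.622) = 291.28 K.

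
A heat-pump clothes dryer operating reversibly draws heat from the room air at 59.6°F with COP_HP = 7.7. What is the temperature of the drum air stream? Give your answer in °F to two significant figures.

140 °F

COP_HP = T_H/(T_H − T_C) rearranges to T_H = COP·T_C/(COP − 1).
With T_C = 288.48 K, T_H = 7.7 × 288.48/6.700 = 331.54 K.
Converting, 331.54 K = 137.10°F.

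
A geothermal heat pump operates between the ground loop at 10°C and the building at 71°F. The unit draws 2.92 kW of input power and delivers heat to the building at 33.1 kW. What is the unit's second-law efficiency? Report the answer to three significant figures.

0.449

COP_actual = Q̇_H/Ẇ = 33.10/2.920 = 11.34.
In absolute terms T_C = 283.15 K and T_H = 294.82 K, so ΔT = 11.67 K.
COP_Carnot = T_H/ΔT = 294.82/11.67 = 25.27.
η_II = COP_actual/COP_Carnot = 11.34/25.27 = 0.4486.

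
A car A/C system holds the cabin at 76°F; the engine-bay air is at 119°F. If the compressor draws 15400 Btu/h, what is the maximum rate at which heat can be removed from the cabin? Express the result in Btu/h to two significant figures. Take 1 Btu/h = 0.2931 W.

190000 Btu/h

In absolute terms T_C = 297.59 K and T_H = 321.48 K, so ΔT = 23.89 K.
COP_Carnot = T_C/ΔT = 297.59/23.89 = 12.46.
Q̇_max = COP_Carnot × Ẇ = 12.46 × 15400 Btu/h = 191800 Btu/h.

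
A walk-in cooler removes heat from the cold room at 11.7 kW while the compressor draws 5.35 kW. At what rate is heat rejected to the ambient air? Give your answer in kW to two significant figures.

For a cyclic device the first law requires Q̇_H = Q̇_C + Ẇ.
Q̇_H = Q̇_C + Ẇ = 17.05 kW.

17 kW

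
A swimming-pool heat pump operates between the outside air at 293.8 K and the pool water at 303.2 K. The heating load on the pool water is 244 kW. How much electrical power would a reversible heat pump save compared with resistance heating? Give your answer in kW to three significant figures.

The reservoir spacing is ΔT = 303.2 − 293.8 = 9.400 K.
COP_Carnot = T_H/ΔT = 303.20/9.400 = 32.26.
Resistance heating needs Ẇ_res = Q̇_H = 244.0 kW; the reversible heat pump needs only Ẇ_hp = Q̇_H/COP = 7.565 kW.
Saving = 244.0 − 7.565 = 236.4 kW.

236 kW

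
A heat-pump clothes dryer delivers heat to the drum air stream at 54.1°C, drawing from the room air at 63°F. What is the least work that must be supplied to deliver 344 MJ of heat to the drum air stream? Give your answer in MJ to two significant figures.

In absolute terms T_C = 290.37 K and T_H = 327.25 K, so ΔT = 36.88 K.
The reversible limit is COP_HP = T_H/ΔT = 8.874, so W_min = Q_H/COP = Q_H·ΔT/T_H.
W_min = 344.0 × 36.88/327.25 = 38.77 MJ.

39 MJ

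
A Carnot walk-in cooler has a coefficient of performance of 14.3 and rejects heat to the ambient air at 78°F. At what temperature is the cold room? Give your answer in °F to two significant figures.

For a Carnot refrigerator COP_R = T_C/(T_H − T_C), so T_C = COP·T_H/(1 + COP).
With T_H = 298.71 K, T_C = 14.3 × 298.71/15.30 = 279.18 K.
Converting, 279.18 K = 42.86°F.

43 °F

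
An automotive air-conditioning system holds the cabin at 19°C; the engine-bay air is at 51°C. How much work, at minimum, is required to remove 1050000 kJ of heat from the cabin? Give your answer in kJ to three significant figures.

In absolute terms T_C = 292.15 K and T_H = 324.15 K, so ΔT = 32.00 K.
The reversible limit is COP_R = T_C/ΔT = 9.130, so W_min = Q_C/COP = Q_C·ΔT/T_C.
W_min = 1050000 × 32.00/292.15 = 115000 kJ.

115000 kJ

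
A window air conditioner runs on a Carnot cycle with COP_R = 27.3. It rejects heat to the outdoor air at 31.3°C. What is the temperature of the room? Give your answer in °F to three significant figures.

For a Carnot refrigerator COP_R = T_C/(T_H − T_C), so T_C = COP·T_H/(1 + COP).
With T_H = 304.45 K, T_C = 27.3 × 304.45/28.30 = 293.69 K.
Converting, 293.69 K = 68.98°F.

69.0 °F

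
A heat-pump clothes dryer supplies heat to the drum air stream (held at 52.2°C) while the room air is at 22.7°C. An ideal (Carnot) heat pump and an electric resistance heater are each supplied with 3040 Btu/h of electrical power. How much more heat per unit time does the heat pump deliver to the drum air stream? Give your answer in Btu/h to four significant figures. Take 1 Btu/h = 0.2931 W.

30490 Btu/h

In absolute terms T_C = 295.85 K and T_H = 325.35 K, so ΔT = 29.50 K.
COP_Carnot = T_H/ΔT = 325.35/29.50 = 11.03.
The heat pump delivers Q̇_H = COP × Ẇ = 33530 Btu/h; the resistance heater delivers Ẇ = 3040 Btu/h.
Extra = (COP − 1)·Ẇ = 30490 Btu/h.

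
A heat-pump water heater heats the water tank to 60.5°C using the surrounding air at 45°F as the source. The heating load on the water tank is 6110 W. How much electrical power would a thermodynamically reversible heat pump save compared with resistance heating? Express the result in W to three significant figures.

5130 W

In absolute terms T_C = 280.37 K and T_H = 333.65 K, so ΔT = 53.28 K.
COP_Carnot = T_H/ΔT = 333.65/53.28 = 6.262.
Resistance heating needs Ẇ_res = Q̇_H = 6110 W; the reversible heat pump needs only Ẇ_hp = Q̇_H/COP = 975.7 W.
Saving = 6110 − 975.7 = 5134 W.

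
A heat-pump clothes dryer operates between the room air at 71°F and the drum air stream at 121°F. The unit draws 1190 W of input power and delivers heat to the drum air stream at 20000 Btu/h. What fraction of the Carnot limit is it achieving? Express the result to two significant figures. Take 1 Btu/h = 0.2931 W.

Converting, Q̇_H = 20000 Btu/h = 5862 W, so COP_actual = Q̇_H/Ẇ = 5862/1190 = 4.926.
In absolute terms T_C = 294.82 K and T_H = 322.59 K, so ΔT = 27.78 K.
COP_Carnot = T_H/ΔT = 322.59/27.78 = 11.61.
η_II = COP_actual/COP_Carnot = 4.926/11.61 = 0.4242.

0.42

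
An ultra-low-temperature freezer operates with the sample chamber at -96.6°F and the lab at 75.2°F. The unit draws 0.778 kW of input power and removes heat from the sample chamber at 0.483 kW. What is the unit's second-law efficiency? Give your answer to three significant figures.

0.294

COP_actual = Q̇_C/Ẇ = 0.4830/0.7780 = 0.6208.
In absolute terms T_C = 201.71 K and T_H = 297.15 K, so ΔT = 95.44 K.
COP_Carnot = T_C/ΔT = 201.71/95.44 = 2.113.
η_II = COP_actual/COP_Carnot = 0.6208/2.113 = 0.2938.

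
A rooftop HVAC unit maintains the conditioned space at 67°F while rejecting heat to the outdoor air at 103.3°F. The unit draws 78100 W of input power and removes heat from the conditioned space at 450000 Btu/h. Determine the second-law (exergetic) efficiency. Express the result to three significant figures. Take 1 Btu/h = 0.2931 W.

0.116

Converting, Q̇_C = 450000 Btu/h = 131900 W, so COP_actual = Q̇_C/Ẇ = 131900/78100 = 1.689.
In absolute terms T_C = 292.59 K and T_H = 312.76 K, so ΔT = 20.17 K.
COP_Carnot = T_C/ΔT = 292.59/20.17 = 14.51.
η_II = COP_actual/COP_Carnot = 1.689/14.51 = 0.1164.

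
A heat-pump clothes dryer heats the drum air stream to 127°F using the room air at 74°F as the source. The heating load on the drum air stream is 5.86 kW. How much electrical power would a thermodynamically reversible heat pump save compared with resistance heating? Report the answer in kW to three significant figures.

5.33 kW

In absolute terms T_C = 296.48 K and T_H = 325.93 K, so ΔT = 29.44 K.
COP_Carnot = T_H/ΔT = 325.93/29.44 = 11.07.
Resistance heating needs Ẇ_res = Q̇_H = 5.860 kW; the reversible heat pump needs only Ẇ_hp = Q̇_H/COP = 0.5294 kW.
Saving = 5.860 − 0.5294 = 5.331 kW.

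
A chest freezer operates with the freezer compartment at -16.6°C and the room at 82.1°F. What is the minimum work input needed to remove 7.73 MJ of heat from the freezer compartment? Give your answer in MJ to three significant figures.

1.34 MJ

In absolute terms T_C = 256.55 K and T_H = 300.98 K, so ΔT = 44.43 K.
The reversible limit is COP_R = T_C/ΔT = 5.774, so W_min = Q_C/COP = Q_C·ΔT/T_C.
W_min = 7.730 × 44.43/256.55 = 1.339 MJ.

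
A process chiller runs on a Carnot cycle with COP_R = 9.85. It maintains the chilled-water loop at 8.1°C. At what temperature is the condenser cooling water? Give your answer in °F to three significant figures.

98.0 °F

COP_R = T_C/(T_H − T_C) gives T_H − T_C = T_C/COP.
With T_C = 281.25 K, T_H = 281.25 × (1 + 1/9.85) = 309.80 K.
Converting, 309.80 K = 97.98°F.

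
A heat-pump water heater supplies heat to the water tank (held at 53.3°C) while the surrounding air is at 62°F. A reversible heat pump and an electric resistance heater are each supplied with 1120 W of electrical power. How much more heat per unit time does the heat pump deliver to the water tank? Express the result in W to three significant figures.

In absolute terms T_C = 289.82 K and T_H = 326.45 K, so ΔT = 36.63 K.
COP_Carnot = T_H/ΔT = 326.45/36.63 = 8.911.
The heat pump delivers Q̇_H = COP × Ẇ = 9981 W; the resistance heater delivers Ẇ = 1120 W.
Extra = (COP − 1)·Ẇ = 8861 W.

8860 W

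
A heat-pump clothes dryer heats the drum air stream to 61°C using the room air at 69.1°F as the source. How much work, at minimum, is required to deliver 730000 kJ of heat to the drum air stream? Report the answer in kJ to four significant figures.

88240 kJ

In absolute terms T_C = 293.76 K and T_H = 334.15 K, so ΔT = 40.39 K.
The reversible limit is COP_HP = T_H/ΔT = 8.273, so W_min = Q_H/COP = Q_H·ΔT/T_H.
W_min = 730000 × 40.39/334.15 = 88240 kJ.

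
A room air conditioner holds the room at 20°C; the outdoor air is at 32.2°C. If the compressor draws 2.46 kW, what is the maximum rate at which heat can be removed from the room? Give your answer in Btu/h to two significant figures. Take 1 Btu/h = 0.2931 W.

In absolute terms T_C = 293.15 K and T_H = 305.35 K, so ΔT = 12.20 K.
COP_Carnot = T_C/ΔT = 293.15/12.20 = 24.03.
Q̇_max = COP_Carnot × Ẇ = 24.03 × 2.460 kW = 59.11 kW = 201700 Btu/h.

200000 Btu/h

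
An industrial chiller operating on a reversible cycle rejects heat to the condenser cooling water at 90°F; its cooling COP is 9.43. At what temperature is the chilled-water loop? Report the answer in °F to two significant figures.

For a Carnot refrigerator COP_R = T_C/(T_H − T_C), so T_C = COP·T_H/(1 + COP).
With T_H = 305.37 K, T_C = 9.43 × 305.37/10.43 = 276.09 K.
Converting, 276.09 K = 37.30°F.

37 °F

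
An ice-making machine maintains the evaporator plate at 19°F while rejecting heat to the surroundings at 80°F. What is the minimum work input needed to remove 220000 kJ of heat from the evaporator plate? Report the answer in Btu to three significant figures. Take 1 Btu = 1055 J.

26600 Btu

In absolute terms T_C = 265.93 K and T_H = 299.82 K, so ΔT = 33.89 K.
The reversible limit is COP_R = T_C/ΔT = 7.847, so W_min = Q_C/COP = Q_C·ΔT/T_C.
W_min = 220000 × 33.89/265.93 = 28040 kJ = 26570 Btu.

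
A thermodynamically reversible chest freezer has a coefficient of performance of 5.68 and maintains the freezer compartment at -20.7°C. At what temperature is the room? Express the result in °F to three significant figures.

74.7 °F

COP_R = T_C/(T_H − T_C) gives T_H − T_C = T_C/COP.
With T_C = 252.45 K, T_H = 252.45 × (1 + 1/5.68) = 296.90 K.
Converting, 296.90 K = 74.74°F.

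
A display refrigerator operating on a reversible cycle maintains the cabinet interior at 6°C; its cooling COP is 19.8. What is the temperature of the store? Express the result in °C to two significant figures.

20 °C

COP_R = T_C/(T_H − T_C) gives T_H − T_C = T_C/COP.
With T_C = 279.15 K, T_H = 279.15 × (1 + 1/19.8) = 293.25 K.
Converting, 293.25 K = 20.10°C.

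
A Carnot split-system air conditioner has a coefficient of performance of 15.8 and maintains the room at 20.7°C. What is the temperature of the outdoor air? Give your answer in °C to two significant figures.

39 °C

COP_R = T_C/(T_H − T_C) gives T_H − T_C = T_C/COP.
With T_C = 293.85 K, T_H = 293.85 × (1 + 1/15.8) = 312.45 K.
Converting, 312.45 K = 39.30°C.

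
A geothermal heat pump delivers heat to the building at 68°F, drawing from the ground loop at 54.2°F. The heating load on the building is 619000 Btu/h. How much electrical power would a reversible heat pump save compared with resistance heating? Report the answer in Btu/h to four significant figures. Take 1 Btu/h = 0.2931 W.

602800 Btu/h

In absolute terms T_C = 285.48 K and T_H = 293.15 K, so ΔT = 7.667 K.
COP_Carnot = T_H/ΔT = 293.15/7.667 = 38.24.
Resistance heating needs Ẇ_res = Q̇_H = 619000 Btu/h; the reversible heat pump needs only Ẇ_hp = Q̇_H/COP = 16190 Btu/h.
Saving = 619000 − 16190 = 602800 Btu/h.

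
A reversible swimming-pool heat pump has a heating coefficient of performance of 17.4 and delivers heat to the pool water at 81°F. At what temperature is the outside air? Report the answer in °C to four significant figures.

COP_HP = T_H/(T_H − T_C) gives T_H − T_C = T_H/COP.
With T_H = 300.37 K, T_C = 300.37 × (1 − 1/17.4) = 283.11 K.
Converting, 283.11 K = 9.96°C.

9.959 °C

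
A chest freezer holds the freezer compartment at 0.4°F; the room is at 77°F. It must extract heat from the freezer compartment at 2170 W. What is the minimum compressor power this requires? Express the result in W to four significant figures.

361.3 W

In absolute terms T_C = 255.59 K and T_H = 298.15 K, so ΔT = 42.56 K.
COP_Carnot = T_C/ΔT = 255.59/42.56 = 6.006.
Ẇ_min = Q̇/COP_Carnot = 2170/6.006 = 361.3 W.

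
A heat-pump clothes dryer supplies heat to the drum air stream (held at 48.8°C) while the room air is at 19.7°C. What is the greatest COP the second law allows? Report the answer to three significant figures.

In absolute terms T_C = 292.85 K and T_H = 321.95 K, so ΔT = 29.10 K.
For a reversible cycle, COP_Carnot = T_H/ΔT = 321.95/29.10 = 11.06.

11.1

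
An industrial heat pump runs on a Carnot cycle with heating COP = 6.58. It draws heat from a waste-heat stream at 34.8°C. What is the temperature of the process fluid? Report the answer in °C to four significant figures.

89.99 °C

COP_HP = T_H/(T_H − T_C) rearranges to T_H = COP·T_C/(COP − 1).
With T_C = 307.95 K, T_H = 6.58 × 307.95/5.580 = 363.14 K.
Converting, 363.14 K = 89.99°C.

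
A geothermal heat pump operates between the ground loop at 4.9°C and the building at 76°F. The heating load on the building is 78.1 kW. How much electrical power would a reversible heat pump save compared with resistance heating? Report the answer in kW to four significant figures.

In absolute terms T_C = 278.05 K and T_H = 297.59 K, so ΔT = 19.54 K.
COP_Carnot = T_H/ΔT = 297.59/19.54 = 15.23.
Resistance heating needs Ẇ_res = Q̇_H = 78.10 kW; the reversible heat pump needs only Ẇ_hp = Q̇_H/COP = 5.129 kW.
Saving = 78.10 − 5.129 = 72.97 kW.

72.97 kW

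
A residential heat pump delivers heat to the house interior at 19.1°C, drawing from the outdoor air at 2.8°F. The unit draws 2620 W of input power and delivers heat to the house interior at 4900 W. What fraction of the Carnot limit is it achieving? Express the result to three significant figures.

0.226

COP_actual = Q̇_H/Ẇ = 4900/2620 = 1.870.
In absolute terms T_C = 256.93 K and T_H = 292.25 K, so ΔT = 35.32 K.
COP_Carnot = T_H/ΔT = 292.25/35.32 = 8.274.
η_II = COP_actual/COP_Carnot = 1.870/8.274 = 0.2260.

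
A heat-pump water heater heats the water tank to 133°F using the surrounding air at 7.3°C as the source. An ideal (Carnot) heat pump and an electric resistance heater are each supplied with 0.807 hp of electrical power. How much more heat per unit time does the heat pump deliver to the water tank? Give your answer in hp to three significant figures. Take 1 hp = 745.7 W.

In absolute terms T_C = 280.45 K and T_H = 329.26 K, so ΔT = 48.81 K.
COP_Carnot = T_H/ΔT = 329.26/48.81 = 6.746.
The heat pump delivers Q̇_H = COP × Ẇ = 5.444 hp; the resistance heater delivers Ẇ = 0.8070 hp.
Extra = (COP − 1)·Ẇ = 4.637 hp.

4.64 hp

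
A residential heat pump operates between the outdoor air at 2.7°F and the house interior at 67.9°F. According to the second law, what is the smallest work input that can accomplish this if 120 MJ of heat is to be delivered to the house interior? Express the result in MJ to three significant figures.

In absolute terms T_C = 256.87 K and T_H = 293.09 K, so ΔT = 36.22 K.
The reversible limit is COP_HP = T_H/ΔT = 8.092, so W_min = Q_H/COP = Q_H·ΔT/T_H.
W_min = 120.0 × 36.22/293.09 = 14.83 MJ.

14.8 MJ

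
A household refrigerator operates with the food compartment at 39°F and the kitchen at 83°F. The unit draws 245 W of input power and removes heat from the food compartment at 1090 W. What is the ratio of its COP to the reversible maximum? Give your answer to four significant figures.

0.3926

COP_actual = Q̇_C/Ẇ = 1090/245.0 = 4.449.
In absolute terms T_C = 277.04 K and T_H = 301.48 K, so ΔT = 24.44 K.
COP_Carnot = T_C/ΔT = 277.04/24.44 = 11.33.
η_II = COP_actual/COP_Carnot = 4.449/11.33 = 0.3926.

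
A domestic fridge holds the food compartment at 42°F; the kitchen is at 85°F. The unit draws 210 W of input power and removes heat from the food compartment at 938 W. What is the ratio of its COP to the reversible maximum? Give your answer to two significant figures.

COP_actual = Q̇_C/Ẇ = 938.0/210.0 = 4.467.
In absolute terms T_C = 278.71 K and T_H = 302.59 K, so ΔT = 23.89 K.
COP_Carnot = T_C/ΔT = 278.71/23.89 = 11.67.
η_II = COP_actual/COP_Carnot = 4.467/11.67 = 0.3829.

0.38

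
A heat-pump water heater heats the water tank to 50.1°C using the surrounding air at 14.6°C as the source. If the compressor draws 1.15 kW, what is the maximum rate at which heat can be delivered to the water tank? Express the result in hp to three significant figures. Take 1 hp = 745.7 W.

14.0 hp

In absolute terms T_C = 287.75 K and T_H = 323.25 K, so ΔT = 35.50 K.
COP_Carnot = T_H/ΔT = 323.25/35.50 = 9.106.
Q̇_max = COP_Carnot × Ẇ = 9.106 × 1.150 kW = 10.47 kW = 14.04 hp.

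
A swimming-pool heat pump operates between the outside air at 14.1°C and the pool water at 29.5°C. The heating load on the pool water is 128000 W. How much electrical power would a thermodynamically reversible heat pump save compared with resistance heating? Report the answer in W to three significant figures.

In absolute terms T_C = 287.25 K and T_H = 302.65 K, so ΔT = 15.40 K.
COP_Carnot = T_H/ΔT = 302.65/15.40 = 19.65.
Resistance heating needs Ẇ_res = Q̇_H = 128000 W; the reversible heat pump needs only Ẇ_hp = Q̇_H/COP = 6513 W.
Saving = 128000 − 6513 = 121500 W.

121000 W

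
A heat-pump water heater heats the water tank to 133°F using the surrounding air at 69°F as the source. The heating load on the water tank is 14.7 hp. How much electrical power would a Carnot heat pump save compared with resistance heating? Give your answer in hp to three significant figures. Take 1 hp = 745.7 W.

In absolute terms T_C = 293.71 K and T_H = 329.26 K, so ΔT = 35.56 K.
COP_Carnot = T_H/ΔT = 329.26/35.56 = 9.260.
Resistance heating needs Ẇ_res = Q̇_H = 14.70 hp; the reversible heat pump needs only Ẇ_hp = Q̇_H/COP = 1.587 hp.
Saving = 14.70 − 1.587 = 13.11 hp.

13.1 hp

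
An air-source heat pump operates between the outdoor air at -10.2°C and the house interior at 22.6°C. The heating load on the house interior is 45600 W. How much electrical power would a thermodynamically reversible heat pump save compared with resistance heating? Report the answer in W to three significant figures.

In absolute terms T_C = 262.95 K and T_H = 295.75 K, so ΔT = 32.80 K.
COP_Carnot = T_H/ΔT = 295.75/32.80 = 9.017.
Resistance heating needs Ẇ_res = Q̇_H = 45600 W; the reversible heat pump needs only Ẇ_hp = Q̇_H/COP = 5057 W.
Saving = 45600 − 5057 = 40540 W.

40500 W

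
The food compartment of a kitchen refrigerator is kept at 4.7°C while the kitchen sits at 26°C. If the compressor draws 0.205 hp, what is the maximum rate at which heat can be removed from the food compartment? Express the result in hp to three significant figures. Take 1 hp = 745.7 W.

In absolute terms T_C = 277.85 K and T_H = 299.15 K, so ΔT = 21.30 K.
COP_Carnot = T_C/ΔT = 277.85/21.30 = 13.04.
Q̇_max = COP_Carnot × Ẇ = 13.04 × 0.2050 hp = 2.674 hp.

2.67 hp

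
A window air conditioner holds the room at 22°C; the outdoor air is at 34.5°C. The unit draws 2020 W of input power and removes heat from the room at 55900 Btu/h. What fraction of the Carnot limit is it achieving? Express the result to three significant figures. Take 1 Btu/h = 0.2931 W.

0.344

Converting, Q̇_C = 55900 Btu/h = 16380 W, so COP_actual = Q̇_C/Ẇ = 16380/2020 = 8.111.
In absolute terms T_C = 295.15 K and T_H = 307.65 K, so ΔT = 12.50 K.
COP_Carnot = T_C/ΔT = 295.15/12.50 = 23.61.
η_II = COP_actual/COP_Carnot = 8.111/23.61 = 0.3435.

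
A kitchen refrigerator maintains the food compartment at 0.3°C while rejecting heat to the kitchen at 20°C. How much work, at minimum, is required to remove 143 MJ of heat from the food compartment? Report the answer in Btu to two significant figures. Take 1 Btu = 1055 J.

In absolute terms T_C = 273.45 K and T_H = 293.15 K, so ΔT = 19.70 K.
The reversible limit is COP_R = T_C/ΔT = 13.88, so W_min = Q_C/COP = Q_C·ΔT/T_C.
W_min = 143.0 × 19.70/273.45 = 10.30 MJ = 9765 Btu.

9800 Btu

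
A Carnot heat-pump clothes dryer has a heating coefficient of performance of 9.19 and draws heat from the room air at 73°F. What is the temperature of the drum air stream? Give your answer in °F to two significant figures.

140 °F

COP_HP = T_H/(T_H − T_C) rearranges to T_H = COP·T_C/(COP − 1).
With T_C = 295.93 K, T_H = 9.19 × 295.93/8.190 = 332.06 K.
Converting, 332.06 K = 138.04°F.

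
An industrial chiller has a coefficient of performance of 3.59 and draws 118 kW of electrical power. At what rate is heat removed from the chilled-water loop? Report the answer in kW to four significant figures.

423.6 kW

Q̇_C = COP × Ẇ = 3.59 × 118.0 = 423.6 kW.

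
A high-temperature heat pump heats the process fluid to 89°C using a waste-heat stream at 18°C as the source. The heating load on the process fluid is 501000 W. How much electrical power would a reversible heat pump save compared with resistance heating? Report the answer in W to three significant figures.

In absolute terms T_C = 291.15 K and T_H = 362.15 K, so ΔT = 71.00 K.
COP_Carnot = T_H/ΔT = 362.15/71.00 = 5.101.
Resistance heating needs Ẇ_res = Q̇_H = 501000 W; the reversible heat pump needs only Ẇ_hp = Q̇_H/COP = 98220 W.
Saving = 501000 − 98220 = 402800 W.

403000 W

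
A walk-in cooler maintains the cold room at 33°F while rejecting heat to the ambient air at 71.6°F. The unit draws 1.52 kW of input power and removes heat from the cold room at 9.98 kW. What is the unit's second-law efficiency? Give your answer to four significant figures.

0.5144

COP_actual = Q̇_C/Ẇ = 9.980/1.520 = 6.566.
In absolute terms T_C = 273.71 K and T_H = 295.15 K, so ΔT = 21.44 K.
COP_Carnot = T_C/ΔT = 273.71/21.44 = 12.76.
η_II = COP_actual/COP_Carnot = 6.566/12.76 = 0.5144.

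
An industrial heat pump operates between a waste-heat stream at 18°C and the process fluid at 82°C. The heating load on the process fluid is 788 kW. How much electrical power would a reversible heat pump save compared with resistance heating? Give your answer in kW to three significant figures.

646 kW

In absolute terms T_C = 291.15 K and T_H = 355.15 K, so ΔT = 64.00 K.
COP_Carnot = T_H/ΔT = 355.15/64.00 = 5.549.
Resistance heating needs Ẇ_res = Q̇_H = 788.0 kW; the reversible heat pump needs only Ẇ_hp = Q̇_H/COP = 142.0 kW.
Saving = 788.0 − 142.0 = 646.0 kW.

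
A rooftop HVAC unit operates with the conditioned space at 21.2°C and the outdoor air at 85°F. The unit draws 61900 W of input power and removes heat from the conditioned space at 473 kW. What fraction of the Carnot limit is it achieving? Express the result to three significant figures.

Converting, Q̇_C = 473.0 kW = 473000 W, so COP_actual = Q̇_C/Ẇ = 473000/61900 = 7.641.
In absolute terms T_C = 294.35 K and T_H = 302.59 K, so ΔT = 8.244 K.
COP_Carnot = T_C/ΔT = 294.35/8.244 = 35.70.
η_II = COP_actual/COP_Carnot = 7.641/35.70 = 0.2140.

0.214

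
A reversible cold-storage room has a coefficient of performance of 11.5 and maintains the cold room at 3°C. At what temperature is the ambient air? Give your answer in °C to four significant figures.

27.01 °C

COP_R = T_C/(T_H − T_C) gives T_H − T_C = T_C/COP.
With T_C = 276.15 K, T_H = 276.15 × (1 + 1/11.5) = 300.16 K.
Converting, 300.16 K = 27.01°C.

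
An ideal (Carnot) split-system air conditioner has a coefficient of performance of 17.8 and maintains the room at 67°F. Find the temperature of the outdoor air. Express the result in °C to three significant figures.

COP_R = T_C/(T_H − T_C) gives T_H − T_C = T_C/COP.
With T_C = 292.59 K, T_H = 292.59 × (1 + 1/17.8) = 309.03 K.
Converting, 309.03 K = 35.88°C.

35.9 °C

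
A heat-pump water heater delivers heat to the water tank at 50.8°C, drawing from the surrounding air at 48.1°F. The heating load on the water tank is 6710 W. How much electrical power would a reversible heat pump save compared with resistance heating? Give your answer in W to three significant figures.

In absolute terms T_C = 282.09 K and T_H = 323.95 K, so ΔT = 41.86 K.
COP_Carnot = T_H/ΔT = 323.95/41.86 = 7.740.
Resistance heating needs Ẇ_res = Q̇_H = 6710 W; the reversible heat pump needs only Ẇ_hp = Q̇_H/COP = 867.0 W.
Saving = 6710 − 867.0 = 5843 W.

5840 W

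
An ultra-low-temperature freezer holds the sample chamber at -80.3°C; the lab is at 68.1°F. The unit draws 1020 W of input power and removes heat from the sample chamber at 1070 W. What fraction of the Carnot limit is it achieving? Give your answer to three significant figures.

COP_actual = Q̇_C/Ẇ = 1070/1020 = 1.049.
In absolute terms T_C = 192.85 K and T_H = 293.21 K, so ΔT = 100.4 K.
COP_Carnot = T_C/ΔT = 192.85/100.4 = 1.922.
η_II = COP_actual/COP_Carnot = 1.049/1.922 = 0.5459.

0.546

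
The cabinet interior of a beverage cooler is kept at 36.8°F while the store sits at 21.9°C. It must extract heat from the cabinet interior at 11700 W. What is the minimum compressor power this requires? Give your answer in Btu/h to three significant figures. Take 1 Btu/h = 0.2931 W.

2780 Btu/h

In absolute terms T_C = 275.82 K and T_H = 295.05 K, so ΔT = 19.23 K.
COP_Carnot = T_C/ΔT = 275.82/19.23 = 14.34.
Ẇ_min = Q̇/COP_Carnot = 11700/14.34 = 815.9 W = 2784 Btu/h.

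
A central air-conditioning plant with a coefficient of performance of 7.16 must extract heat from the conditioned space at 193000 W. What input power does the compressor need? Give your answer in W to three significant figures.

27000 W

Ẇ = Q̇_C/COP = 193000/7.16 = 26960 W.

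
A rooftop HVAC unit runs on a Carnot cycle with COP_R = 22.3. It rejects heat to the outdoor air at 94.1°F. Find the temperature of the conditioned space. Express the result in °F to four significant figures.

70.33 °F

For a Carnot refrigerator COP_R = T_C/(T_H − T_C), so T_C = COP·T_H/(1 + COP).
With T_H = 307.65 K, T_C = 22.3 × 307.65/23.30 = 294.45 K.
Converting, 294.45 K = 70.33°F.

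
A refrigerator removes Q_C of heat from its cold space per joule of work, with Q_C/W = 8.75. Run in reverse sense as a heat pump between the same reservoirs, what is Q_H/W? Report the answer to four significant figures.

The first law on one cycle gives Q_H = Q_C + W, so Q_H/W = Q_C/W + 1.
COP_HP = COP_R + 1 = 8.75 + 1 = 9.75.

9.750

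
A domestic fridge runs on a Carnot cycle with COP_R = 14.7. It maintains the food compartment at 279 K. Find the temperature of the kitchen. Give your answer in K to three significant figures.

COP_R = T_C/(T_H − T_C) gives T_H − T_C = T_C/COP.
With T_C = 279.00 K, T_H = 279.00 × (1 + 1/14.7) = 297.98 K.

298 K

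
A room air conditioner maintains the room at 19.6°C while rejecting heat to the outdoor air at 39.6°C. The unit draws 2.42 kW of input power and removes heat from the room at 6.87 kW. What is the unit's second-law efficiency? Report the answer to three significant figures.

0.194

COP_actual = Q̇_C/Ẇ = 6.870/2.420 = 2.839.
In absolute terms T_C = 292.75 K and T_H = 312.75 K, so ΔT = 20.00 K.
COP_Carnot = T_C/ΔT = 292.75/20.00 = 14.64.
η_II = COP_actual/COP_Carnot = 2.839/14.64 = 0.1939.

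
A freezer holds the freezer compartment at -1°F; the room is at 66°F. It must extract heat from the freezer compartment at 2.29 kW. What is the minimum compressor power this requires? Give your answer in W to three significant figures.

335 W

In absolute terms T_C = 254.82 K and T_H = 292.04 K, so ΔT = 37.22 K.
COP_Carnot = T_C/ΔT = 254.82/37.22 = 6.846.
Ẇ_min = Q̇/COP_Carnot = 2.290/6.846 = 0.3345 kW = 334.5 W.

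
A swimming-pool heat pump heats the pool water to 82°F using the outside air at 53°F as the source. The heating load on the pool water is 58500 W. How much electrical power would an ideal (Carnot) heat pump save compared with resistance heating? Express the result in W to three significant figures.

55400 W

In absolute terms T_C = 284.82 K and T_H = 300.93 K, so ΔT = 16.11 K.
COP_Carnot = T_H/ΔT = 300.93/16.11 = 18.68.
Resistance heating needs Ẇ_res = Q̇_H = 58500 W; the reversible heat pump needs only Ẇ_hp = Q̇_H/COP = 3132 W.
Saving = 58500 − 3132 = 55370 W.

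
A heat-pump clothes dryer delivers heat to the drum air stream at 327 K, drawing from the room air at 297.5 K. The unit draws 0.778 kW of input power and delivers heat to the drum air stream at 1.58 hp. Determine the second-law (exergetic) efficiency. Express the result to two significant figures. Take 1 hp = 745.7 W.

0.14

Converting, Q̇_H = 1.580 hp = 1.178 kW, so COP_actual = Q̇_H/Ẇ = 1.178/0.7780 = 1.514.
The reservoir spacing is ΔT = 327 − 297.5 = 29.50 K.
COP_Carnot = T_H/ΔT = 327.00/29.50 = 11.08.
η_II = COP_actual/COP_Carnot = 1.514/11.08 = 0.1366.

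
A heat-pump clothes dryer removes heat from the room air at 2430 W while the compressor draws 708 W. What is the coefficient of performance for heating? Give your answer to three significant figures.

The first law gives Q̇_H = Q̇_C + Ẇ, so the three rates are Q̇_C = 2430, Q̇_H = 3138, Ẇ = 708.0 W.
COP_HP = Q̇_H/Ẇ = 3138/708.0 = 4.432.

4.43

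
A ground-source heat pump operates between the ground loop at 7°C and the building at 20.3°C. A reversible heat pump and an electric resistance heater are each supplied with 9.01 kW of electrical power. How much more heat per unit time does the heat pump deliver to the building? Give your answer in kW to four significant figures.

In absolute terms T_C = 280.15 K and T_H = 293.45 K, so ΔT = 13.30 K.
COP_Carnot = T_H/ΔT = 293.45/13.30 = 22.06.
The heat pump delivers Q̇_H = COP × Ẇ = 198.8 kW; the resistance heater delivers Ẇ = 9.010 kW.
Extra = (COP − 1)·Ẇ = 189.8 kW.

189.8 kW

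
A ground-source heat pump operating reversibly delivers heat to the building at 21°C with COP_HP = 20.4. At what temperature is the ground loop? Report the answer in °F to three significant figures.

43.8 °F

COP_HP = T_H/(T_H − T_C) gives T_H − T_C = T_H/COP.
With T_H = 294.15 K, T_C = 294.15 × (1 − 1/20.4) = 279.73 K.
Converting, 279.73 K = 43.85°F.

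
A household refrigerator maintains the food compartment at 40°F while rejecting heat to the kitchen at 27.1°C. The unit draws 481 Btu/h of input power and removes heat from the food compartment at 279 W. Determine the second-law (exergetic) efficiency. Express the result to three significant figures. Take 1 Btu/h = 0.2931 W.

Converting, Q̇_C = 279.0 W = 951.9 Btu/h, so COP_actual = Q̇_C/Ẇ = 951.9/481.0 = 1.979.
In absolute terms T_C = 277.59 K and T_H = 300.25 K, so ΔT = 22.66 K.
COP_Carnot = T_C/ΔT = 277.59/22.66 = 12.25.
η_II = COP_actual/COP_Carnot = 1.979/12.25 = 0.1615.

0.162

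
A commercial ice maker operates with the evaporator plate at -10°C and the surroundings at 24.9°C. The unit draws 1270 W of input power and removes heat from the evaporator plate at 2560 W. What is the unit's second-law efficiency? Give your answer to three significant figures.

COP_actual = Q̇_C/Ẇ = 2560/1270 = 2.016.
In absolute terms T_C = 263.15 K and T_H = 298.05 K, so ΔT = 34.90 K.
COP_Carnot = T_C/ΔT = 263.15/34.90 = 7.540.
η_II = COP_actual/COP_Carnot = 2.016/7.540 = 0.2673.

0.267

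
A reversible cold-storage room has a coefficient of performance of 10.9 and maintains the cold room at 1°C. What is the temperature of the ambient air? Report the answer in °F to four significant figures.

COP_R = T_C/(T_H − T_C) gives T_H − T_C = T_C/COP.
With T_C = 274.15 K, T_H = 274.15 × (1 + 1/10.9) = 299.30 K.
Converting, 299.30 K = 79.07°F.

79.07 °F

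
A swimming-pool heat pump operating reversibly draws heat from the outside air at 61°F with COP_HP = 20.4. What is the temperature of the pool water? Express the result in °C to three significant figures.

COP_HP = T_H/(T_H − T_C) rearranges to T_H = COP·T_C/(COP − 1).
With T_C = 289.26 K, T_H = 20.4 × 289.26/19.40 = 304.17 K.
Converting, 304.17 K = 31.02°C.

31.0 °C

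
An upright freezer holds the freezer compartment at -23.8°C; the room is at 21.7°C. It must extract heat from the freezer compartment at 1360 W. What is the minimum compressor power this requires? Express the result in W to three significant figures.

In absolute terms T_C = 249.35 K and T_H = 294.85 K, so ΔT = 45.50 K.
COP_Carnot = T_C/ΔT = 249.35/45.50 = 5.480.
Ẇ_min = Q̇/COP_Carnot = 1360/5.480 = 248.2 W.

248 W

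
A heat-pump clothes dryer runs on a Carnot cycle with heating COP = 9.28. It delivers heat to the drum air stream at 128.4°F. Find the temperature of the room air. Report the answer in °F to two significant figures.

65 °F

COP_HP = T_H/(T_H − T_C) gives T_H − T_C = T_H/COP.
With T_H = 326.71 K, T_C = 326.71 × (1 − 1/9.28) = 291.50 K.
Converting, 291.50 K = 65.03°F.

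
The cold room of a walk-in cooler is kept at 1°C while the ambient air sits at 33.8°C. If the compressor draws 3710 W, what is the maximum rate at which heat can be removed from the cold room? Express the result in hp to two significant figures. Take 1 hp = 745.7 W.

In absolute terms T_C = 274.15 K and T_H = 306.95 K, so ΔT = 32.80 K.
COP_Carnot = T_C/ΔT = 274.15/32.80 = 8.358.
Q̇_max = COP_Carnot × Ẇ = 8.358 × 3710 W = 31010 W = 41.58 hp.

42 hp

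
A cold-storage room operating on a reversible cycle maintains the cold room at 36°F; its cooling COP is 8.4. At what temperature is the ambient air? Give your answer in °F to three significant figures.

95.0 °F

COP_R = T_C/(T_H − T_C) gives T_H − T_C = T_C/COP.
With T_C = 275.37 K, T_H = 275.37 × (1 + 1/8.4) = 308.15 K.
Converting, 308.15 K = 95.01°F.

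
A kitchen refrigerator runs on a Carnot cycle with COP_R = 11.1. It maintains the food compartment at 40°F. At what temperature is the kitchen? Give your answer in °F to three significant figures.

COP_R = T_C/(T_H − T_C) gives T_H − T_C = T_C/COP.
With T_C = 277.59 K, T_H = 277.59 × (1 + 1/11.1) = 302.60 K.
Converting, 302.60 K = 85.02°F.

85.0 °F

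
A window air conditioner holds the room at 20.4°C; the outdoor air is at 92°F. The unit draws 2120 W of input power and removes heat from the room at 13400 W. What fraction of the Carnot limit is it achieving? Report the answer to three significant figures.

COP_actual = Q̇_C/Ẇ = 13400/2120 = 6.321.
In absolute terms T_C = 293.55 K and T_H = 306.48 K, so ΔT = 12.93 K.
COP_Carnot = T_C/ΔT = 293.55/12.93 = 22.70.
η_II = COP_actual/COP_Carnot = 6.321/22.70 = 0.2785.

0.278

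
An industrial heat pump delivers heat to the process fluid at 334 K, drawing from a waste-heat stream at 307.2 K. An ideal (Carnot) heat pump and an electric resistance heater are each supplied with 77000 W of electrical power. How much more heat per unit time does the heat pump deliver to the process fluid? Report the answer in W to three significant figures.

883000 W

The reservoir spacing is ΔT = 334 − 307.2 = 26.80 K.
COP_Carnot = T_H/ΔT = 334.00/26.80 = 12.46.
The heat pump delivers Q̇_H = COP × Ẇ = 959600 W; the resistance heater delivers Ẇ = 77000 W.
Extra = (COP − 1)·Ẇ = 882600 W.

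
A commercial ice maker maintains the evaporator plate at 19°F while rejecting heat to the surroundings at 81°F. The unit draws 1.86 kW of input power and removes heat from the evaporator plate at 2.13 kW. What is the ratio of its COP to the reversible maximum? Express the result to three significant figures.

0.148

COP_actual = Q̇_C/Ẇ = 2.130/1.860 = 1.145.
In absolute terms T_C = 265.93 K and T_H = 300.37 K, so ΔT = 34.44 K.
COP_Carnot = T_C/ΔT = 265.93/34.44 = 7.720.
η_II = COP_actual/COP_Carnot = 1.145/7.720 = 0.1483.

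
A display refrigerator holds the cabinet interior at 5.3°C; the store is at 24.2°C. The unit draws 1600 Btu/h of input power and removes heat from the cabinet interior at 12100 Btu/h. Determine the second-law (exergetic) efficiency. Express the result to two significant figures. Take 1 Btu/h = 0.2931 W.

0.51

COP_actual = Q̇_C/Ẇ = 12100/1600 = 7.563.
In absolute terms T_C = 278.45 K and T_H = 297.35 K, so ΔT = 18.90 K.
COP_Carnot = T_C/ΔT = 278.45/18.90 = 14.73.
η_II = COP_actual/COP_Carnot = 7.563/14.73 = 0.5133.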